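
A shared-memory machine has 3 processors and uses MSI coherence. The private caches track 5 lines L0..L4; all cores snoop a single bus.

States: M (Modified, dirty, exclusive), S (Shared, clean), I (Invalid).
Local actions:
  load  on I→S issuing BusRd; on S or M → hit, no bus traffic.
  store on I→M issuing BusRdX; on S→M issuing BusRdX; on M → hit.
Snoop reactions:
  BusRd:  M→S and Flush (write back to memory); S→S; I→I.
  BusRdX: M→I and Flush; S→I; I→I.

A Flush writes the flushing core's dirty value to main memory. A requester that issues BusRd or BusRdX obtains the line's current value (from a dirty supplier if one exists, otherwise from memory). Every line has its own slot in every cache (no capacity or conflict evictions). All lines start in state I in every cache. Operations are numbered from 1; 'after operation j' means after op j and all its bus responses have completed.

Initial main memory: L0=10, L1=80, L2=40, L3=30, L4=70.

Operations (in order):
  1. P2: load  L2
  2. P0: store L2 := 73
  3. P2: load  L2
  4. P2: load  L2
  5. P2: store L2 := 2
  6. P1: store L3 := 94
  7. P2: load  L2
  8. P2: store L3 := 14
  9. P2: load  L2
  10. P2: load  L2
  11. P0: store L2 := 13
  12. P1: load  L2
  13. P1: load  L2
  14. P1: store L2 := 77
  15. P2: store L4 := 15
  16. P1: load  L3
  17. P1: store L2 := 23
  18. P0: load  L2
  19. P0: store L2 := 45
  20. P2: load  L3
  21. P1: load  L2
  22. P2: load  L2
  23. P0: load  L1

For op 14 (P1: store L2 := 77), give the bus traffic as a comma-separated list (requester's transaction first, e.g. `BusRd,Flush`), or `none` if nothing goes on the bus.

bus = BusRdX

1. P2: load  L2  bus=[BusRd]  L2: P0=I P1=I P2=S  mem[L2]=40
2. P0: store L2 := 73  bus=[BusRdX]  L2: P0=M P1=I P2=I  mem[L2]=40
3. P2: load  L2  bus=[BusRd,Flush]  L2: P0=S P1=I P2=S  mem[L2]=73
4. P2: load  L2  bus=[-]  L2: P0=S P1=I P2=S  mem[L2]=73
5. P2: store L2 := 2  bus=[BusRdX]  L2: P0=I P1=I P2=M  mem[L2]=73
6. P1: store L3 := 94  bus=[BusRdX]  L3: P0=I P1=M P2=I  mem[L3]=30
7. P2: load  L2  bus=[-]  L2: P0=I P1=I P2=M  mem[L2]=73
8. P2: store L3 := 14  bus=[BusRdX,Flush]  L3: P0=I P1=I P2=M  mem[L3]=94
9. P2: load  L2  bus=[-]  L2: P0=I P1=I P2=M  mem[L2]=73
10. P2: load  L2  bus=[-]  L2: P0=I P1=I P2=M  mem[L2]=73
11. P0: store L2 := 13  bus=[BusRdX,Flush]  L2: P0=M P1=I P2=I  mem[L2]=2
12. P1: load  L2  bus=[BusRd,Flush]  L2: P0=S P1=S P2=I  mem[L2]=13
13. P1: load  L2  bus=[-]  L2: P0=S P1=S P2=I  mem[L2]=13
14. P1: store L2 := 77  bus=[BusRdX]  L2: P0=I P1=M P2=I  mem[L2]=13
15. P2: store L4 := 15  bus=[BusRdX]  L4: P0=I P1=I P2=M  mem[L4]=70
16. P1: load  L3  bus=[BusRd,Flush]  L3: P0=I P1=S P2=S  mem[L3]=14
17. P1: store L2 := 23  bus=[-]  L2: P0=I P1=M P2=I  mem[L2]=13
18. P0: load  L2  bus=[BusRd,Flush]  L2: P0=S P1=S P2=I  mem[L2]=23
19. P0: store L2 := 45  bus=[BusRdX]  L2: P0=M P1=I P2=I  mem[L2]=23
20. P2: load  L3  bus=[-]  L3: P0=I P1=S P2=S  mem[L3]=14
21. P1: load  L2  bus=[BusRd,Flush]  L2: P0=S P1=S P2=I  mem[L2]=45
22. P2: load  L2  bus=[BusRd]  L2: P0=S P1=S P2=S  mem[L2]=45
23. P0: load  L1  bus=[BusRd]  L1: P0=S P1=I P2=I  mem[L1]=80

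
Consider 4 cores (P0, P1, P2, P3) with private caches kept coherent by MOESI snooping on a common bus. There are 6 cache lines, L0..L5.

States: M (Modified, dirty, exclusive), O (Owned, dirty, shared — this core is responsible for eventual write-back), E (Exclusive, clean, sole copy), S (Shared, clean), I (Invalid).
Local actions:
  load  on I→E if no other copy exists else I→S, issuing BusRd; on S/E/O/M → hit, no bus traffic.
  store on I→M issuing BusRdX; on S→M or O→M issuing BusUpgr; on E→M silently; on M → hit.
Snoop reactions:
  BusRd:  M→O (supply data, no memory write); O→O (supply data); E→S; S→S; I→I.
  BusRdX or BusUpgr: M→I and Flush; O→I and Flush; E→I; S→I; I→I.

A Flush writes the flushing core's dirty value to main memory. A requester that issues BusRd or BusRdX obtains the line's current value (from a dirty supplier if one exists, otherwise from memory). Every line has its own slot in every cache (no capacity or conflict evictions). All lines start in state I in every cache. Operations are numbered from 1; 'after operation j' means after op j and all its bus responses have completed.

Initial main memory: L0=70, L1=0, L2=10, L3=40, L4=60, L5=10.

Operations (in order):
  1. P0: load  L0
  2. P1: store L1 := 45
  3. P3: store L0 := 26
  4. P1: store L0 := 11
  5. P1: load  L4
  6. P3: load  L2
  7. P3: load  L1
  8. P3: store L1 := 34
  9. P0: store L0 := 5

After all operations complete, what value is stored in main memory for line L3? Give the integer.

  op1 P0: load  L0 → E/I/I/I on L0; bus BusRd; mem=70
  op2 P1: store L1 := 45 → I/M/I/I on L1; bus BusRdX; mem=0
  op3 P3: store L0 := 26 → I/I/I/M on L0; bus BusRdX; mem=70
  op4 P1: store L0 := 11 → I/M/I/I on L0; bus BusRdX Flush; mem=26
  op5 P1: load  L4 → I/E/I/I on L4; bus BusRd; mem=60
  op6 P3: load  L2 → I/I/I/E on L2; bus BusRd; mem=10
  op7 P3: load  L1 → I/O/I/S on L1; bus BusRd; mem=0
  op8 P3: store L1 := 34 → I/I/I/M on L1; bus BusUpgr Flush; mem=45
  op9 P0: store L0 := 5 → M/I/I/I on L0; bus BusRdX Flush; mem=11

memory[L3] = 40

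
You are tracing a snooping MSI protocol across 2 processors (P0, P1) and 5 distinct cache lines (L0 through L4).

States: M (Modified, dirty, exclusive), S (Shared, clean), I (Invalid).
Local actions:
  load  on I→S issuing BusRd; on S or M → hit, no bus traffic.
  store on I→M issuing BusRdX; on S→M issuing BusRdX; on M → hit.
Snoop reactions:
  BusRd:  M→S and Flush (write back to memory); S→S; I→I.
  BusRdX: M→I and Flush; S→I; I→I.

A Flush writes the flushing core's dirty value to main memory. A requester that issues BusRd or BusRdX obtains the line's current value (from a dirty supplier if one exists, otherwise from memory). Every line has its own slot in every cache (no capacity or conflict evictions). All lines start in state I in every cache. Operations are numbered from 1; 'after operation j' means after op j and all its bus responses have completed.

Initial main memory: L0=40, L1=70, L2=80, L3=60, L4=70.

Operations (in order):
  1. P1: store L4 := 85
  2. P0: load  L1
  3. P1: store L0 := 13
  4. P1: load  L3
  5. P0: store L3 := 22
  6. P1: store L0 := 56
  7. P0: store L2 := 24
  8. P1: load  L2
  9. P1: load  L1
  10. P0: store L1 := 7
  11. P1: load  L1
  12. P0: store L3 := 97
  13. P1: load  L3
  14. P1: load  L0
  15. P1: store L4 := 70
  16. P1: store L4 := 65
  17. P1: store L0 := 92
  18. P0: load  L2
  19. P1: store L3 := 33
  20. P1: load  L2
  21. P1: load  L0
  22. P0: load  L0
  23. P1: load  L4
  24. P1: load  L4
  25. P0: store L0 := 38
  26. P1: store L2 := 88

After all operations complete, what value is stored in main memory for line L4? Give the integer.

memory[L4] = 70

[1] P1: store L4 := 85 | P0:I, P1:M(85) | bus: BusRdX
[2] P0: load  L1 | P0:S(70), P1:I | bus: BusRd
[3] P1: store L0 := 13 | P0:I, P1:M(13) | bus: BusRdX
[4] P1: load  L3 | P0:I, P1:S(60) | bus: BusRd
[5] P0: store L3 := 22 | P0:M(22), P1:I | bus: BusRdX
[6] P1: store L0 := 56 | P0:I, P1:M(56) | bus: none
[7] P0: store L2 := 24 | P0:M(24), P1:I | bus: BusRdX
[8] P1: load  L2 | P0:S(24), P1:S(24) | bus: BusRd,Flush
[9] P1: load  L1 | P0:S(70), P1:S(70) | bus: BusRd
[10] P0: store L1 := 7 | P0:M(7), P1:I | bus: BusRdX
[11] P1: load  L1 | P0:S(7), P1:S(7) | bus: BusRd,Flush
[12] P0: store L3 := 97 | P0:M(97), P1:I | bus: none
[13] P1: load  L3 | P0:S(97), P1:S(97) | bus: BusRd,Flush
[14] P1: load  L0 | P0:I, P1:M(56) | bus: none
[15] P1: store L4 := 70 | P0:I, P1:M(70) | bus: none
[16] P1: store L4 := 65 | P0:I, P1:M(65) | bus: none
[17] P1: store L0 := 92 | P0:I, P1:M(92) | bus: none
[18] P0: load  L2 | P0:S(24), P1:S(24) | bus: none
[19] P1: store L3 := 33 | P0:I, P1:M(33) | bus: BusRdX
[20] P1: load  L2 | P0:S(24), P1:S(24) | bus: none
[21] P1: load  L0 | P0:I, P1:M(92) | bus: none
[22] P0: load  L0 | P0:S(92), P1:S(92) | bus: BusRd,Flush
[23] P1: load  L4 | P0:I, P1:M(65) | bus: none
[24] P1: load  L4 | P0:I, P1:M(65) | bus: none
[25] P0: store L0 := 38 | P0:M(38), P1:I | bus: BusRdX
[26] P1: store L2 := 88 | P0:I, P1:M(88) | bus: BusRdX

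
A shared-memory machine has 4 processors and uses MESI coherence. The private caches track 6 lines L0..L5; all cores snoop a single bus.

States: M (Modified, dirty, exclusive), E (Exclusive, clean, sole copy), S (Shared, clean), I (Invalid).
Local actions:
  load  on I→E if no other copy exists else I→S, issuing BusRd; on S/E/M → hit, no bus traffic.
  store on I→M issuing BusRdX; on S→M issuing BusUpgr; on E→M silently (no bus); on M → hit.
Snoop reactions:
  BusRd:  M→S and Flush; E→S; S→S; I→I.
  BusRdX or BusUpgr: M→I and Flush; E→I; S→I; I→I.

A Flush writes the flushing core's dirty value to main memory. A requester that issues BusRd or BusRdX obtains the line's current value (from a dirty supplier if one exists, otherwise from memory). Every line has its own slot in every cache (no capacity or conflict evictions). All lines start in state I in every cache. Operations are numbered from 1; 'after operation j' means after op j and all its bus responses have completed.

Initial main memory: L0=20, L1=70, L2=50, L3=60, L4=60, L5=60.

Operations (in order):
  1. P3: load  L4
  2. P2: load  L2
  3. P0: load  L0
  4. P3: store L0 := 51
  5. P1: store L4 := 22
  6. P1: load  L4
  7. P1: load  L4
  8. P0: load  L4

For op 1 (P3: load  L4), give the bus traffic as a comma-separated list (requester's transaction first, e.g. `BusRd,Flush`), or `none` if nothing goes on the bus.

[1] P3: load  L4 | P0:I, P1:I, P2:I, P3:E(60) | bus: BusRd
[2] P2: load  L2 | P0:I, P1:I, P2:E(50), P3:I | bus: BusRd
[3] P0: load  L0 | P0:E(20), P1:I, P2:I, P3:I | bus: BusRd
[4] P3: store L0 := 51 | P0:I, P1:I, P2:I, P3:M(51) | bus: BusRdX
[5] P1: store L4 := 22 | P0:I, P1:M(22), P2:I, P3:I | bus: BusRdX
[6] P1: load  L4 | P0:I, P1:M(22), P2:I, P3:I | bus: none
[7] P1: load  L4 | P0:I, P1:M(22), P2:I, P3:I | bus: none
[8] P0: load  L4 | P0:S(22), P1:S(22), P2:I, P3:I | bus: BusRd,Flush

bus = BusRd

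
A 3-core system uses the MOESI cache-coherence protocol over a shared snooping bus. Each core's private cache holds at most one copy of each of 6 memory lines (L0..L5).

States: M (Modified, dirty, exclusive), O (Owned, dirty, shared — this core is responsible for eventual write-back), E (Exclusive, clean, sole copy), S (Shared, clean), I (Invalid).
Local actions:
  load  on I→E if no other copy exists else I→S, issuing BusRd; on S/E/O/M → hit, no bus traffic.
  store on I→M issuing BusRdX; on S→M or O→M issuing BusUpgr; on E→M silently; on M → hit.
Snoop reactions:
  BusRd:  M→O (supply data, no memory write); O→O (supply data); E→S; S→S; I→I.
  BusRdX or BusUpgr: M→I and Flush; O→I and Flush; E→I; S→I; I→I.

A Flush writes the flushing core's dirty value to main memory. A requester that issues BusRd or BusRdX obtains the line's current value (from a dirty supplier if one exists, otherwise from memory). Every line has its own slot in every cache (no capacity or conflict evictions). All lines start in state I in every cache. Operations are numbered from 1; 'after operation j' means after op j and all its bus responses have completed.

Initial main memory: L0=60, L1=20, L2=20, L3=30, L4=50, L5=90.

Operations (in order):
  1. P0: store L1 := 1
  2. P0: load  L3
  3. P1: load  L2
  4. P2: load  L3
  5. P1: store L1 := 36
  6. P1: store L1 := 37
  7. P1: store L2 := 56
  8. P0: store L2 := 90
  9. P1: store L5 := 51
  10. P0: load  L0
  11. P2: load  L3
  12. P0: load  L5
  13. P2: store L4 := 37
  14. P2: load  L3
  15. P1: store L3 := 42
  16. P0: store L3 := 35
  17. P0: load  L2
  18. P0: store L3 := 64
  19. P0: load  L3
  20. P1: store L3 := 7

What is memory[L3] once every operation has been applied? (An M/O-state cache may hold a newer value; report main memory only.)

memory[L3] = 64

  op1 P0: store L1 := 1 → M/I/I on L1; bus BusRdX; mem=20
  op2 P0: load  L3 → E/I/I on L3; bus BusRd; mem=30
  op3 P1: load  L2 → I/E/I on L2; bus BusRd; mem=20
  op4 P2: load  L3 → S/I/S on L3; bus BusRd; mem=30
  op5 P1: store L1 := 36 → I/M/I on L1; bus BusRdX Flush; mem=1
  op6 P1: store L1 := 37 → I/M/I on L1; bus (none); mem=1
  op7 P1: store L2 := 56 → I/M/I on L2; bus (none); mem=20
  op8 P0: store L2 := 90 → M/I/I on L2; bus BusRdX Flush; mem=56
  op9 P1: store L5 := 51 → I/M/I on L5; bus BusRdX; mem=90
  op10 P0: load  L0 → E/I/I on L0; bus BusRd; mem=60
  op11 P2: load  L3 → S/I/S on L3; bus (none); mem=30
  op12 P0: load  L5 → S/O/I on L5; bus BusRd; mem=90
  op13 P2: store L4 := 37 → I/I/M on L4; bus BusRdX; mem=50
  op14 P2: load  L3 → S/I/S on L3; bus (none); mem=30
  op15 P1: store L3 := 42 → I/M/I on L3; bus BusRdX; mem=30
  op16 P0: store L3 := 35 → M/I/I on L3; bus BusRdX Flush; mem=42
  op17 P0: load  L2 → M/I/I on L2; bus (none); mem=56
  op18 P0: store L3 := 64 → M/I/I on L3; bus (none); mem=42
  op19 P0: load  L3 → M/I/I on L3; bus (none); mem=42
  op20 P1: store L3 := 7 → I/M/I on L3; bus BusRdX Flush; mem=64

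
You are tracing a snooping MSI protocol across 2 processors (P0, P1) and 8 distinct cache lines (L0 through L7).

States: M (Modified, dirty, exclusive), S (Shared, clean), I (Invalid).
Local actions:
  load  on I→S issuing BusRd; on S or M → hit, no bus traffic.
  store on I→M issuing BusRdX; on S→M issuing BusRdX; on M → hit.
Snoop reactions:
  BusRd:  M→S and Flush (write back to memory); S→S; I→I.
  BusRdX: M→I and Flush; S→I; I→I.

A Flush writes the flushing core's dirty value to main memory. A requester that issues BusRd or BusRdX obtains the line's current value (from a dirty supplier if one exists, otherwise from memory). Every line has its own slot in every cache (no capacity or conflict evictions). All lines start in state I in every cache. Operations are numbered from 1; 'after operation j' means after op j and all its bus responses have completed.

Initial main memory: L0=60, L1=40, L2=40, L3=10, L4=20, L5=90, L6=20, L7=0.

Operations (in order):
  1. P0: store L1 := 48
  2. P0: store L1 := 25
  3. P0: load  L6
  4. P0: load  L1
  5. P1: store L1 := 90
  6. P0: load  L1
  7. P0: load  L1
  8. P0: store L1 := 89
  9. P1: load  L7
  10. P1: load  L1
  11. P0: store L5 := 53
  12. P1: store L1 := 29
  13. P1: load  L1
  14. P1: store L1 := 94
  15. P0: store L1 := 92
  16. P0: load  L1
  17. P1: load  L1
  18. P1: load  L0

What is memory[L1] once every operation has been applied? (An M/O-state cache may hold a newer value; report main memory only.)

memory[L1] = 92

[1] P0: store L1 := 48 | P0:M(48), P1:I | bus: BusRdX
[2] P0: store L1 := 25 | P0:M(25), P1:I | bus: none
[3] P0: load  L6 | P0:S(20), P1:I | bus: BusRd
[4] P0: load  L1 | P0:M(25), P1:I | bus: none
[5] P1: store L1 := 90 | P0:I, P1:M(90) | bus: BusRdX,Flush
[6] P0: load  L1 | P0:S(90), P1:S(90) | bus: BusRd,Flush
[7] P0: load  L1 | P0:S(90), P1:S(90) | bus: none
[8] P0: store L1 := 89 | P0:M(89), P1:I | bus: BusRdX
[9] P1: load  L7 | P0:I, P1:S(0) | bus: BusRd
[10] P1: load  L1 | P0:S(89), P1:S(89) | bus: BusRd,Flush
[11] P0: store L5 := 53 | P0:M(53), P1:I | bus: BusRdX
[12] P1: store L1 := 29 | P0:I, P1:M(29) | bus: BusRdX
[13] P1: load  L1 | P0:I, P1:M(29) | bus: none
[14] P1: store L1 := 94 | P0:I, P1:M(94) | bus: none
[15] P0: store L1 := 92 | P0:M(92), P1:I | bus: BusRdX,Flush
[16] P0: load  L1 | P0:M(92), P1:I | bus: none
[17] P1: load  L1 | P0:S(92), P1:S(92) | bus: BusRd,Flush
[18] P1: load  L0 | P0:I, P1:S(60) | bus: BusRd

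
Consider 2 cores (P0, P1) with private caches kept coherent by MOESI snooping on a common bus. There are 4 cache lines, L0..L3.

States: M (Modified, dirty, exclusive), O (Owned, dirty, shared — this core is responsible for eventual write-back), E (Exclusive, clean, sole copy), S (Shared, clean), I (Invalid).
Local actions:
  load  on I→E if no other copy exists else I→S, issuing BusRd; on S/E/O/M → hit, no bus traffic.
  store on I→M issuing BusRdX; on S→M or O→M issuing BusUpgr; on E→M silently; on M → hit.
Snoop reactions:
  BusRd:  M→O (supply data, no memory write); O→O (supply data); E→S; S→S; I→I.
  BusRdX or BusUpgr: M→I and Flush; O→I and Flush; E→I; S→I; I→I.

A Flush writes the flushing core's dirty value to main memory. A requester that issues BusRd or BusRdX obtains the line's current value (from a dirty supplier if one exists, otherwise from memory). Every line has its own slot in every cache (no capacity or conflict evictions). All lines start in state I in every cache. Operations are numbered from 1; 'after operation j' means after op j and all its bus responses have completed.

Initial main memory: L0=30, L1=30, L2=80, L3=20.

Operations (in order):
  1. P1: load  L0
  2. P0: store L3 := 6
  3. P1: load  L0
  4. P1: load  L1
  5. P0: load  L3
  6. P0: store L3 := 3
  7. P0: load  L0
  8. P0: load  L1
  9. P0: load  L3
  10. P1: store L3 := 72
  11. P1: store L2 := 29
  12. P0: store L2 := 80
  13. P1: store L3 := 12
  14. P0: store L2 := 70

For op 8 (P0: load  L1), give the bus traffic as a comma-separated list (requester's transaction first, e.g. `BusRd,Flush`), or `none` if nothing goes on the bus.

bus = BusRd

1. P1: load  L0  bus=[BusRd]  L0: P0=I P1=E  mem[L0]=30
2. P0: store L3 := 6  bus=[BusRdX]  L3: P0=M P1=I  mem[L3]=20
3. P1: load  L0  bus=[-]  L0: P0=I P1=E  mem[L0]=30
4. P1: load  L1  bus=[BusRd]  L1: P0=I P1=E  mem[L1]=30
5. P0: load  L3  bus=[-]  L3: P0=M P1=I  mem[L3]=20
6. P0: store L3 := 3  bus=[-]  L3: P0=M P1=I  mem[L3]=20
7. P0: load  L0  bus=[BusRd]  L0: P0=S P1=S  mem[L0]=30
8. P0: load  L1  bus=[BusRd]  L1: P0=S P1=S  mem[L1]=30
9. P0: load  L3  bus=[-]  L3: P0=M P1=I  mem[L3]=20
10. P1: store L3 := 72  bus=[BusRdX,Flush]  L3: P0=I P1=M  mem[L3]=3
11. P1: store L2 := 29  bus=[BusRdX]  L2: P0=I P1=M  mem[L2]=80
12. P0: store L2 := 80  bus=[BusRdX,Flush]  L2: P0=M P1=I  mem[L2]=29
13. P1: store L3 := 12  bus=[-]  L3: P0=I P1=M  mem[L3]=3
14. P0: store L2 := 70  bus=[-]  L2: P0=M P1=I  mem[L2]=29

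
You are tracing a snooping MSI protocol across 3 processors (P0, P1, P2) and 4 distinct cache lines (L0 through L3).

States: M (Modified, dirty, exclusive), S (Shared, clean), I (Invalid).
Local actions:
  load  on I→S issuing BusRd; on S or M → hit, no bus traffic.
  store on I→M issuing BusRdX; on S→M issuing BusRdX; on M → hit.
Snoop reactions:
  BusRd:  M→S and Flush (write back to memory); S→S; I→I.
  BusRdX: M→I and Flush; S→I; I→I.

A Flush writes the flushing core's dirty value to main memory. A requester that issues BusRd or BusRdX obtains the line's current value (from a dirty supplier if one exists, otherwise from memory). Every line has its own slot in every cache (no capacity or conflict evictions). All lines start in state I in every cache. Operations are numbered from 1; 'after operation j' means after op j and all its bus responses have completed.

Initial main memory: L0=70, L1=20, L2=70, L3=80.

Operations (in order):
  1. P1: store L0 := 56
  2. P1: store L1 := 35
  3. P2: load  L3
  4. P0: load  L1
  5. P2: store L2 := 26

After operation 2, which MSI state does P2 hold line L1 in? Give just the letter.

state = I

step 1: P1: store L0 := 56  ⟶  IMI  (L0)  txn=BusRdX  M[L0]=70
step 2: P1: store L1 := 35  ⟶  IMI  (L1)  txn=BusRdX  M[L1]=20
step 3: P2: load  L3  ⟶  IIS  (L3)  txn=BusRd  M[L3]=80
step 4: P0: load  L1  ⟶  SSI  (L1)  txn=BusRd+Flush  M[L1]=35
step 5: P2: store L2 := 26  ⟶  IIM  (L2)  txn=BusRdX  M[L2]=70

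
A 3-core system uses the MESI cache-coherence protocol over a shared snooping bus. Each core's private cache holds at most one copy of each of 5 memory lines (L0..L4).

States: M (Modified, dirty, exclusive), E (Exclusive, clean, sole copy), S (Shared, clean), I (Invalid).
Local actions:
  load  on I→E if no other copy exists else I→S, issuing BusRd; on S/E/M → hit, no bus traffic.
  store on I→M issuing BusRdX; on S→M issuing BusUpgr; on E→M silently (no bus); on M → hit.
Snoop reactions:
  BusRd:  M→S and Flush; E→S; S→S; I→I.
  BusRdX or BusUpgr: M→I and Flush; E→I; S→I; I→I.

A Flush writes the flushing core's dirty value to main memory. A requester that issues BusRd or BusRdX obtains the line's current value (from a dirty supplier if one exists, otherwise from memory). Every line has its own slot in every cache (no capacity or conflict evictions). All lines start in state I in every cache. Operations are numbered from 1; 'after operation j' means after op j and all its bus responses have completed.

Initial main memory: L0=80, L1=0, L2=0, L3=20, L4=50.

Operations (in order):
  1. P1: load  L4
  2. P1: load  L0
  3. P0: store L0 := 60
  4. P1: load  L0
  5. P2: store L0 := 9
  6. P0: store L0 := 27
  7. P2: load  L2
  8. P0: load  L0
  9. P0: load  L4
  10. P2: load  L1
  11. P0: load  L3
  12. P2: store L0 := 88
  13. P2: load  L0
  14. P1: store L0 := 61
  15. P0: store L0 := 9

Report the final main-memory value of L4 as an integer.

  op1 P1: load  L4 → I/E/I on L4; bus BusRd; mem=50
  op2 P1: load  L0 → I/E/I on L0; bus BusRd; mem=80
  op3 P0: store L0 := 60 → M/I/I on L0; bus BusRdX; mem=80
  op4 P1: load  L0 → S/S/I on L0; bus BusRd Flush; mem=60
  op5 P2: store L0 := 9 → I/I/M on L0; bus BusRdX; mem=60
  op6 P0: store L0 := 27 → M/I/I on L0; bus BusRdX Flush; mem=9
  op7 P2: load  L2 → I/I/E on L2; bus BusRd; mem=0
  op8 P0: load  L0 → M/I/I on L0; bus (none); mem=9
  op9 P0: load  L4 → S/S/I on L4; bus BusRd; mem=50
  op10 P2: load  L1 → I/I/E on L1; bus BusRd; mem=0
  op11 P0: load  L3 → E/I/I on L3; bus BusRd; mem=20
  op12 P2: store L0 := 88 → I/I/M on L0; bus BusRdX Flush; mem=27
  op13 P2: load  L0 → I/I/M on L0; bus (none); mem=27
  op14 P1: store L0 := 61 → I/M/I on L0; bus BusRdX Flush; mem=88
  op15 P0: store L0 := 9 → M/I/I on L0; bus BusRdX Flush; mem=61

memory[L4] = 50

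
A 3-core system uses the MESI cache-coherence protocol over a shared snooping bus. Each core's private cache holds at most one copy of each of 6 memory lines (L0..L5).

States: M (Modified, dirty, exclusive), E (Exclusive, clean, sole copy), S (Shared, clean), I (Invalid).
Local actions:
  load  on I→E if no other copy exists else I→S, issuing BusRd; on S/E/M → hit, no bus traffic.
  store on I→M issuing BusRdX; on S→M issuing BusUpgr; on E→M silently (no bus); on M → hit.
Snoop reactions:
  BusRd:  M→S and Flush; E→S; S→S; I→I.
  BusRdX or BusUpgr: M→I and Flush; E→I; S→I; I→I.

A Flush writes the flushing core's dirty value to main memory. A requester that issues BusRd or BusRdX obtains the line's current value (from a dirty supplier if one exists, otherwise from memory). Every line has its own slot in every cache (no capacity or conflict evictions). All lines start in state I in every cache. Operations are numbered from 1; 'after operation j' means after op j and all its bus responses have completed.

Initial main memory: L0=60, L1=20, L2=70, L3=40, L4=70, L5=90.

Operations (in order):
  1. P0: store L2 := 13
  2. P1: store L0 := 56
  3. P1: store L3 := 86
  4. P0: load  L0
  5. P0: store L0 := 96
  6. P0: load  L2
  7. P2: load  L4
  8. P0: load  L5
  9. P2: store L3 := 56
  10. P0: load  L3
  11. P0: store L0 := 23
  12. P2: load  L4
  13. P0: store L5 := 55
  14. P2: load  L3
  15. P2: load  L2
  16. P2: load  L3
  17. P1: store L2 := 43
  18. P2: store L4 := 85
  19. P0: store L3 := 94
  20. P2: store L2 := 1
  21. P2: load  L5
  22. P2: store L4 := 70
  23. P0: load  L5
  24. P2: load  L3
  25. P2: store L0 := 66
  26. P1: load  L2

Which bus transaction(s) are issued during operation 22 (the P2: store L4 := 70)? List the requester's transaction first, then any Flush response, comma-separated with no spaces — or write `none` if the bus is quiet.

bus = none

[1] P0: store L2 := 13 | P0:M(13), P1:I, P2:I | bus: BusRdX
[2] P1: store L0 := 56 | P0:I, P1:M(56), P2:I | bus: BusRdX
[3] P1: store L3 := 86 | P0:I, P1:M(86), P2:I | bus: BusRdX
[4] P0: load  L0 | P0:S(56), P1:S(56), P2:I | bus: BusRd,Flush
[5] P0: store L0 := 96 | P0:M(96), P1:I, P2:I | bus: BusUpgr
[6] P0: load  L2 | P0:M(13), P1:I, P2:I | bus: none
[7] P2: load  L4 | P0:I, P1:I, P2:E(70) | bus: BusRd
[8] P0: load  L5 | P0:E(90), P1:I, P2:I | bus: BusRd
[9] P2: store L3 := 56 | P0:I, P1:I, P2:M(56) | bus: BusRdX,Flush
[10] P0: load  L3 | P0:S(56), P1:I, P2:S(56) | bus: BusRd,Flush
[11] P0: store L0 := 23 | P0:M(23), P1:I, P2:I | bus: none
[12] P2: load  L4 | P0:I, P1:I, P2:E(70) | bus: none
[13] P0: store L5 := 55 | P0:M(55), P1:I, P2:I | bus: none
[14] P2: load  L3 | P0:S(56), P1:I, P2:S(56) | bus: none
[15] P2: load  L2 | P0:S(13), P1:I, P2:S(13) | bus: BusRd,Flush
[16] P2: load  L3 | P0:S(56), P1:I, P2:S(56) | bus: none
[17] P1: store L2 := 43 | P0:I, P1:M(43), P2:I | bus: BusRdX
[18] P2: store L4 := 85 | P0:I, P1:I, P2:M(85) | bus: none
[19] P0: store L3 := 94 | P0:M(94), P1:I, P2:I | bus: BusUpgr
[20] P2: store L2 := 1 | P0:I, P1:I, P2:M(1) | bus: BusRdX,Flush
[21] P2: load  L5 | P0:S(55), P1:I, P2:S(55) | bus: BusRd,Flush
[22] P2: store L4 := 70 | P0:I, P1:I, P2:M(70) | bus: none
[23] P0: load  L5 | P0:S(55), P1:I, P2:S(55) | bus: none
[24] P2: load  L3 | P0:S(94), P1:I, P2:S(94) | bus: BusRd,Flush
[25] P2: store L0 := 66 | P0:I, P1:I, P2:M(66) | bus: BusRdX,Flush
[26] P1: load  L2 | P0:I, P1:S(1), P2:S(1) | bus: BusRd,Flush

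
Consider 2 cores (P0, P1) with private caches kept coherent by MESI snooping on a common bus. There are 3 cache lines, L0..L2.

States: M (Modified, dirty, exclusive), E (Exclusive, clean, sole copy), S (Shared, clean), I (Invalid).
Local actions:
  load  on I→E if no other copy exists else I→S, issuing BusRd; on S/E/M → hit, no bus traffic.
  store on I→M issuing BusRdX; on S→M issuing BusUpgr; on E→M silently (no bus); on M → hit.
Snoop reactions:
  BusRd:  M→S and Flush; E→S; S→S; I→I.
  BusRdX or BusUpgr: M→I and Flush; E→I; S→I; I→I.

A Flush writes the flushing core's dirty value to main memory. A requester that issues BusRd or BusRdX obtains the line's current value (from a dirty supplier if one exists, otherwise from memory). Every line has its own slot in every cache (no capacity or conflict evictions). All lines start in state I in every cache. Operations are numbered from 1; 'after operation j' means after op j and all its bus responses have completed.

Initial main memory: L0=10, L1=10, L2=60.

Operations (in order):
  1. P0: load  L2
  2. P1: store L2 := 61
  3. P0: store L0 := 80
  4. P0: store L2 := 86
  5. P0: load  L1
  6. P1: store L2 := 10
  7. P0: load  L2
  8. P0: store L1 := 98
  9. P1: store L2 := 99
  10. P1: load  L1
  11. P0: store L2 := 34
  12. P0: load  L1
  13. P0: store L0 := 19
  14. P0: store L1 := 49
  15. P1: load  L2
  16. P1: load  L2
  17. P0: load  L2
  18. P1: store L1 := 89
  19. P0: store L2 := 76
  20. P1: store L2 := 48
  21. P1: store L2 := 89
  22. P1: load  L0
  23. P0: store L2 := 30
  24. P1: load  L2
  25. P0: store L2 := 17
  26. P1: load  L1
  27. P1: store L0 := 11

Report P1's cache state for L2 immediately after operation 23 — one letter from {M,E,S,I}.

state = I

1. P0: load  L2  bus=[BusRd]  L2: P0=E P1=I  mem[L2]=60
2. P1: store L2 := 61  bus=[BusRdX]  L2: P0=I P1=M  mem[L2]=60
3. P0: store L0 := 80  bus=[BusRdX]  L0: P0=M P1=I  mem[L0]=10
4. P0: store L2 := 86  bus=[BusRdX,Flush]  L2: P0=M P1=I  mem[L2]=61
5. P0: load  L1  bus=[BusRd]  L1: P0=E P1=I  mem[L1]=10
6. P1: store L2 := 10  bus=[BusRdX,Flush]  L2: P0=I P1=M  mem[L2]=86
7. P0: load  L2  bus=[BusRd,Flush]  L2: P0=S P1=S  mem[L2]=10
8. P0: store L1 := 98  bus=[-]  L1: P0=M P1=I  mem[L1]=10
9. P1: store L2 := 99  bus=[BusUpgr]  L2: P0=I P1=M  mem[L2]=10
10. P1: load  L1  bus=[BusRd,Flush]  L1: P0=S P1=S  mem[L1]=98
11. P0: store L2 := 34  bus=[BusRdX,Flush]  L2: P0=M P1=I  mem[L2]=99
12. P0: load  L1  bus=[-]  L1: P0=S P1=S  mem[L1]=98
13. P0: store L0 := 19  bus=[-]  L0: P0=M P1=I  mem[L0]=10
14. P0: store L1 := 49  bus=[BusUpgr]  L1: P0=M P1=I  mem[L1]=98
15. P1: load  L2  bus=[BusRd,Flush]  L2: P0=S P1=S  mem[L2]=34
16. P1: load  L2  bus=[-]  L2: P0=S P1=S  mem[L2]=34
17. P0: load  L2  bus=[-]  L2: P0=S P1=S  mem[L2]=34
18. P1: store L1 := 89  bus=[BusRdX,Flush]  L1: P0=I P1=M  mem[L1]=49
19. P0: store L2 := 76  bus=[BusUpgr]  L2: P0=M P1=I  mem[L2]=34
20. P1: store L2 := 48  bus=[BusRdX,Flush]  L2: P0=I P1=M  mem[L2]=76
21. P1: store L2 := 89  bus=[-]  L2: P0=I P1=M  mem[L2]=76
22. P1: load  L0  bus=[BusRd,Flush]  L0: P0=S P1=S  mem[L0]=19
23. P0: store L2 := 30  bus=[BusRdX,Flush]  L2: P0=M P1=I  mem[L2]=89
24. P1: load  L2  bus=[BusRd,Flush]  L2: P0=S P1=S  mem[L2]=30
25. P0: store L2 := 17  bus=[BusUpgr]  L2: P0=M P1=I  mem[L2]=30
26. P1: load  L1  bus=[-]  L1: P0=I P1=M  mem[L1]=49
27. P1: store L0 := 11  bus=[BusUpgr]  L0: P0=I P1=M  mem[L0]=19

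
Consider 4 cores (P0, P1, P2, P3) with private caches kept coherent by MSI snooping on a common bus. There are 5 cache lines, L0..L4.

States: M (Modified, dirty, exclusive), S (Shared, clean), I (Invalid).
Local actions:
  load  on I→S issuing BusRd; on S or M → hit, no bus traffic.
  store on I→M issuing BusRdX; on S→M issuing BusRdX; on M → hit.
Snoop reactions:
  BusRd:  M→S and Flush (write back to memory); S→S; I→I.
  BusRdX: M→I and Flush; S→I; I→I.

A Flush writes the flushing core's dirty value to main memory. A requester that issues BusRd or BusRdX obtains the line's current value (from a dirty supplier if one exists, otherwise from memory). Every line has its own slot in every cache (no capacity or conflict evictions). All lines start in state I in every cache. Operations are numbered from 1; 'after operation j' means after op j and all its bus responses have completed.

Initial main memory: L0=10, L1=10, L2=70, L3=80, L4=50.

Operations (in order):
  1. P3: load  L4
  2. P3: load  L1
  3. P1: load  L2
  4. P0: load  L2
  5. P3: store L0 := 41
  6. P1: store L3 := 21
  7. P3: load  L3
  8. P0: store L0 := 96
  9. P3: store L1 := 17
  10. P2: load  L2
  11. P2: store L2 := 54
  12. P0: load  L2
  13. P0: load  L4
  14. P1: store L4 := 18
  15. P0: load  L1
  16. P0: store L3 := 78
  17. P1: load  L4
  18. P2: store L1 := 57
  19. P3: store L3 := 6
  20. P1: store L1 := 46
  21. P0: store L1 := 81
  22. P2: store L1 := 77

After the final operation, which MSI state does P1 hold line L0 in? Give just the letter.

state = I

  op1 P3: load  L4 → I/I/I/S on L4; bus BusRd; mem=50
  op2 P3: load  L1 → I/I/I/S on L1; bus BusRd; mem=10
  op3 P1: load  L2 → I/S/I/I on L2; bus BusRd; mem=70
  op4 P0: load  L2 → S/S/I/I on L2; bus BusRd; mem=70
  op5 P3: store L0 := 41 → I/I/I/M on L0; bus BusRdX; mem=10
  op6 P1: store L3 := 21 → I/M/I/I on L3; bus BusRdX; mem=80
  op7 P3: load  L3 → I/S/I/S on L3; bus BusRd Flush; mem=21
  op8 P0: store L0 := 96 → M/I/I/I on L0; bus BusRdX Flush; mem=41
  op9 P3: store L1 := 17 → I/I/I/M on L1; bus BusRdX; mem=10
  op10 P2: load  L2 → S/S/S/I on L2; bus BusRd; mem=70
  op11 P2: store L2 := 54 → I/I/M/I on L2; bus BusRdX; mem=70
  op12 P0: load  L2 → S/I/S/I on L2; bus BusRd Flush; mem=54
  op13 P0: load  L4 → S/I/I/S on L4; bus BusRd; mem=50
  op14 P1: store L4 := 18 → I/M/I/I on L4; bus BusRdX; mem=50
  op15 P0: load  L1 → S/I/I/S on L1; bus BusRd Flush; mem=17
  op16 P0: store L3 := 78 → M/I/I/I on L3; bus BusRdX; mem=21
  op17 P1: load  L4 → I/M/I/I on L4; bus (none); mem=50
  op18 P2: store L1 := 57 → I/I/M/I on L1; bus BusRdX; mem=17
  op19 P3: store L3 := 6 → I/I/I/M on L3; bus BusRdX Flush; mem=78
  op20 P1: store L1 := 46 → I/M/I/I on L1; bus BusRdX Flush; mem=57
  op21 P0: store L1 := 81 → M/I/I/I on L1; bus BusRdX Flush; mem=46
  op22 P2: store L1 := 77 → I/I/M/I on L1; bus BusRdX Flush; mem=81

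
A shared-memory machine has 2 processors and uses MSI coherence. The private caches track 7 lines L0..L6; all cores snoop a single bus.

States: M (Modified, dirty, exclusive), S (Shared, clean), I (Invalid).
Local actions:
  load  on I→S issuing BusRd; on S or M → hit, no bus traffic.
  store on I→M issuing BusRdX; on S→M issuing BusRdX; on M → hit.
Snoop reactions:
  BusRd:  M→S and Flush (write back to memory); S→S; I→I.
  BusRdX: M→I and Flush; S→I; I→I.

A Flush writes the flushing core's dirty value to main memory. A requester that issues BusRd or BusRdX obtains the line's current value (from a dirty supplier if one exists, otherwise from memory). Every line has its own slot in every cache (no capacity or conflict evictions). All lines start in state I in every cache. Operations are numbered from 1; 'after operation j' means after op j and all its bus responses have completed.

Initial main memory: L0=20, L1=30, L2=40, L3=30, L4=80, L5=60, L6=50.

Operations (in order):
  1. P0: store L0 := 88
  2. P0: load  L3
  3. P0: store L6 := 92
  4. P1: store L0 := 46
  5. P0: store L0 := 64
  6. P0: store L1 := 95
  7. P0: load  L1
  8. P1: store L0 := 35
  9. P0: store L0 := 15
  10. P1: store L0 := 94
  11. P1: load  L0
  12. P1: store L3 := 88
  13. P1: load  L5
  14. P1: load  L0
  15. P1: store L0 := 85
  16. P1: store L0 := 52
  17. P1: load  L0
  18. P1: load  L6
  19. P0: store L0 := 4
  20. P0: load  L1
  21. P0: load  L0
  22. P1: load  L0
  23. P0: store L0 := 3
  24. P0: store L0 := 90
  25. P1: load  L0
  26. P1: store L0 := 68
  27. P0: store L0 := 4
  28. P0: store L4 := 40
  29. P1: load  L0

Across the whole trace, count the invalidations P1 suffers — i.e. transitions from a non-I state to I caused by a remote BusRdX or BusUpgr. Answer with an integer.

step 1: P0: store L0 := 88  ⟶  MI  (L0)  txn=BusRdX  M[L0]=20
step 2: P0: load  L3  ⟶  SI  (L3)  txn=BusRd  M[L3]=30
step 3: P0: store L6 := 92  ⟶  MI  (L6)  txn=BusRdX  M[L6]=50
step 4: P1: store L0 := 46  ⟶  IM  (L0)  txn=BusRdX+Flush  M[L0]=88
step 5: P0: store L0 := 64  ⟶  MI  (L0)  txn=BusRdX+Flush  M[L0]=46
step 6: P0: store L1 := 95  ⟶  MI  (L1)  txn=BusRdX  M[L1]=30
step 7: P0: load  L1  ⟶  MI  (L1)  txn=∅  M[L1]=30
step 8: P1: store L0 := 35  ⟶  IM  (L0)  txn=BusRdX+Flush  M[L0]=64
step 9: P0: store L0 := 15  ⟶  MI  (L0)  txn=BusRdX+Flush  M[L0]=35
step 10: P1: store L0 := 94  ⟶  IM  (L0)  txn=BusRdX+Flush  M[L0]=15
step 11: P1: load  L0  ⟶  IM  (L0)  txn=∅  M[L0]=15
step 12: P1: store L3 := 88  ⟶  IM  (L3)  txn=BusRdX  M[L3]=30
step 13: P1: load  L5  ⟶  IS  (L5)  txn=BusRd  M[L5]=60
step 14: P1: load  L0  ⟶  IM  (L0)  txn=∅  M[L0]=15
step 15: P1: store L0 := 85  ⟶  IM  (L0)  txn=∅  M[L0]=15
step 16: P1: store L0 := 52  ⟶  IM  (L0)  txn=∅  M[L0]=15
step 17: P1: load  L0  ⟶  IM  (L0)  txn=∅  M[L0]=15
step 18: P1: load  L6  ⟶  SS  (L6)  txn=BusRd+Flush  M[L6]=92
step 19: P0: store L0 := 4  ⟶  MI  (L0)  txn=BusRdX+Flush  M[L0]=52
step 20: P0: load  L1  ⟶  MI  (L1)  txn=∅  M[L1]=30
step 21: P0: load  L0  ⟶  MI  (L0)  txn=∅  M[L0]=52
step 22: P1: load  L0  ⟶  SS  (L0)  txn=BusRd+Flush  M[L0]=4
step 23: P0: store L0 := 3  ⟶  MI  (L0)  txn=BusRdX  M[L0]=4
step 24: P0: store L0 := 90  ⟶  MI  (L0)  txn=∅  M[L0]=4
step 25: P1: load  L0  ⟶  SS  (L0)  txn=BusRd+Flush  M[L0]=90
step 26: P1: store L0 := 68  ⟶  IM  (L0)  txn=BusRdX  M[L0]=90
step 27: P0: store L0 := 4  ⟶  MI  (L0)  txn=BusRdX+Flush  M[L0]=68
step 28: P0: store L4 := 40  ⟶  MI  (L4)  txn=BusRdX  M[L4]=80
step 29: P1: load  L0  ⟶  SS  (L0)  txn=BusRd+Flush  M[L0]=4

invalidations = 5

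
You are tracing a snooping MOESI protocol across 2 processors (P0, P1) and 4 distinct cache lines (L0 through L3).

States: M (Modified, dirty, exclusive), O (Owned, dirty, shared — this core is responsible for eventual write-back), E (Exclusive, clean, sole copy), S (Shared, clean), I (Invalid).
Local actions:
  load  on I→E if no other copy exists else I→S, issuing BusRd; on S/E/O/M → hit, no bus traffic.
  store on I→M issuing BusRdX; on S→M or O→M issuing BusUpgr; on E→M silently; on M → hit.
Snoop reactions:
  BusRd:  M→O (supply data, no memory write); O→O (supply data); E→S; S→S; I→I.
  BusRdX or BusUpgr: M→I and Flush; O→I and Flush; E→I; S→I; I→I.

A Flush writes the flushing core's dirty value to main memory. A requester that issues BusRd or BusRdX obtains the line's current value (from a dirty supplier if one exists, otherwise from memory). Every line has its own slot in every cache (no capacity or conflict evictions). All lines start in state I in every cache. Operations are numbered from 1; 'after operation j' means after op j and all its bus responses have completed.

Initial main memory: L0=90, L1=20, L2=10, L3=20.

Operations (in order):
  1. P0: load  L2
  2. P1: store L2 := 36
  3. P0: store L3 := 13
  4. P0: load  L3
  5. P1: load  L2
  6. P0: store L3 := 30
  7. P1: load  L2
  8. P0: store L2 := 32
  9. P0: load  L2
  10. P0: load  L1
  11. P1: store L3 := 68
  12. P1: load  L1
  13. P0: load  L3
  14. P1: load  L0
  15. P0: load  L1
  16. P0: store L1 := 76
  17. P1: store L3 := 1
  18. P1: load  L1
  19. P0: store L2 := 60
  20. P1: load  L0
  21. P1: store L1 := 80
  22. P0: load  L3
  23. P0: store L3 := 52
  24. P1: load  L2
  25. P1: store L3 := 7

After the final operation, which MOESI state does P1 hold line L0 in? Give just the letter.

  op1 P0: load  L2 → E/I on L2; bus BusRd; mem=10
  op2 P1: store L2 := 36 → I/M on L2; bus BusRdX; mem=10
  op3 P0: store L3 := 13 → M/I on L3; bus BusRdX; mem=20
  op4 P0: load  L3 → M/I on L3; bus (none); mem=20
  op5 P1: load  L2 → I/M on L2; bus (none); mem=10
  op6 P0: store L3 := 30 → M/I on L3; bus (none); mem=20
  op7 P1: load  L2 → I/M on L2; bus (none); mem=10
  op8 P0: store L2 := 32 → M/I on L2; bus BusRdX Flush; mem=36
  op9 P0: load  L2 → M/I on L2; bus (none); mem=36
  op10 P0: load  L1 → E/I on L1; bus BusRd; mem=20
  op11 P1: store L3 := 68 → I/M on L3; bus BusRdX Flush; mem=30
  op12 P1: load  L1 → S/S on L1; bus BusRd; mem=20
  op13 P0: load  L3 → S/O on L3; bus BusRd; mem=30
  op14 P1: load  L0 → I/E on L0; bus BusRd; mem=90
  op15 P0: load  L1 → S/S on L1; bus (none); mem=20
  op16 P0: store L1 := 76 → M/I on L1; bus BusUpgr; mem=20
  op17 P1: store L3 := 1 → I/M on L3; bus BusUpgr; mem=30
  op18 P1: load  L1 → O/S on L1; bus BusRd; mem=20
  op19 P0: store L2 := 60 → M/I on L2; bus (none); mem=36
  op20 P1: load  L0 → I/E on L0; bus (none); mem=90
  op21 P1: store L1 := 80 → I/M on L1; bus BusUpgr Flush; mem=76
  op22 P0: load  L3 → S/O on L3; bus BusRd; mem=30
  op23 P0: store L3 := 52 → M/I on L3; bus BusUpgr Flush; mem=1
  op24 P1: load  L2 → O/S on L2; bus BusRd; mem=36
  op25 P1: store L3 := 7 → I/M on L3; bus BusRdX Flush; mem=52

state = E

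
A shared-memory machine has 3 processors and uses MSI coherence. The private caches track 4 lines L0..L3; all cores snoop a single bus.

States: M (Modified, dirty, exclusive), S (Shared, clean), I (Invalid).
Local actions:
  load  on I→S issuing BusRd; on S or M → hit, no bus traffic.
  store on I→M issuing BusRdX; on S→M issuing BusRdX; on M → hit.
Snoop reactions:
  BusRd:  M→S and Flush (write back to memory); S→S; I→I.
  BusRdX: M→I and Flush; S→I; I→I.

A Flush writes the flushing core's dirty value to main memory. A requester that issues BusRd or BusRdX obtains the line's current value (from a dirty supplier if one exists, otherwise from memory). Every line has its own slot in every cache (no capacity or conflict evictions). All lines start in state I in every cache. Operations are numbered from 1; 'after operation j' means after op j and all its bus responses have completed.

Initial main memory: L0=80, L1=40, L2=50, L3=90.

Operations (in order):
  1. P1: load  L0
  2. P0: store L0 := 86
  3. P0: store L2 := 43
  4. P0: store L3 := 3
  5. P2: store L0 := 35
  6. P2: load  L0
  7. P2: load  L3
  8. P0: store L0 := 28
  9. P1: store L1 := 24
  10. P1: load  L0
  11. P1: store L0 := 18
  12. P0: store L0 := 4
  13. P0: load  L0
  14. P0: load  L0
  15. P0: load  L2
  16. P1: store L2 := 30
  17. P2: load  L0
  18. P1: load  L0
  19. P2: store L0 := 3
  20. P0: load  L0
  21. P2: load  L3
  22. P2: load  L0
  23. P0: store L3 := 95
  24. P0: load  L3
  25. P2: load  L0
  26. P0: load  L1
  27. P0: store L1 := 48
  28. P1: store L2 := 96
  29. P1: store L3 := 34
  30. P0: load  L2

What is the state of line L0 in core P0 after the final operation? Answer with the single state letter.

[1] P1: load  L0 | P0:I, P1:S(80), P2:I | bus: BusRd
[2] P0: store L0 := 86 | P0:M(86), P1:I, P2:I | bus: BusRdX
[3] P0: store L2 := 43 | P0:M(43), P1:I, P2:I | bus: BusRdX
[4] P0: store L3 := 3 | P0:M(3), P1:I, P2:I | bus: BusRdX
[5] P2: store L0 := 35 | P0:I, P1:I, P2:M(35) | bus: BusRdX,Flush
[6] P2: load  L0 | P0:I, P1:I, P2:M(35) | bus: none
[7] P2: load  L3 | P0:S(3), P1:I, P2:S(3) | bus: BusRd,Flush
[8] P0: store L0 := 28 | P0:M(28), P1:I, P2:I | bus: BusRdX,Flush
[9] P1: store L1 := 24 | P0:I, P1:M(24), P2:I | bus: BusRdX
[10] P1: load  L0 | P0:S(28), P1:S(28), P2:I | bus: BusRd,Flush
[11] P1: store L0 := 18 | P0:I, P1:M(18), P2:I | bus: BusRdX
[12] P0: store L0 := 4 | P0:M(4), P1:I, P2:I | bus: BusRdX,Flush
[13] P0: load  L0 | P0:M(4), P1:I, P2:I | bus: none
[14] P0: load  L0 | P0:M(4), P1:I, P2:I | bus: none
[15] P0: load  L2 | P0:M(43), P1:I, P2:I | bus: none
[16] P1: store L2 := 30 | P0:I, P1:M(30), P2:I | bus: BusRdX,Flush
[17] P2: load  L0 | P0:S(4), P1:I, P2:S(4) | bus: BusRd,Flush
[18] P1: load  L0 | P0:S(4), P1:S(4), P2:S(4) | bus: BusRd
[19] P2: store L0 := 3 | P0:I, P1:I, P2:M(3) | bus: BusRdX
[20] P0: load  L0 | P0:S(3), P1:I, P2:S(3) | bus: BusRd,Flush
[21] P2: load  L3 | P0:S(3), P1:I, P2:S(3) | bus: none
[22] P2: load  L0 | P0:S(3), P1:I, P2:S(3) | bus: none
[23] P0: store L3 := 95 | P0:M(95), P1:I, P2:I | bus: BusRdX
[24] P0: load  L3 | P0:M(95), P1:I, P2:I | bus: none
[25] P2: load  L0 | P0:S(3), P1:I, P2:S(3) | bus: none
[26] P0: load  L1 | P0:S(24), P1:S(24), P2:I | bus: BusRd,Flush
[27] P0: store L1 := 48 | P0:M(48), P1:I, P2:I | bus: BusRdX
[28] P1: store L2 := 96 | P0:I, P1:M(96), P2:I | bus: none
[29] P1: store L3 := 34 | P0:I, P1:M(34), P2:I | bus: BusRdX,Flush
[30] P0: load  L2 | P0:S(96), P1:S(96), P2:I | bus: BusRd,Flush

state = S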